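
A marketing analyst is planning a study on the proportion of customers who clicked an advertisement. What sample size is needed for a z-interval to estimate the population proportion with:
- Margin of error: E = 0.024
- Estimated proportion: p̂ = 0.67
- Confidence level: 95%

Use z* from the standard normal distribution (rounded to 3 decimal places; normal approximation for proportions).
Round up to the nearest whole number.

Using z* for proportion z-interval (normal approximation).

For 95% confidence, z* = 1.96 (from standard normal table)

Sample size formula for proportion z-interval: n = z*²p̂(1-p̂)/E²

n = 1.96² × 0.67 × 0.33 / 0.024²
  = 3.8416 × 0.2211 / 0.000576
  = 1474.6142

Round up to the nearest whole number: n = 1475

1475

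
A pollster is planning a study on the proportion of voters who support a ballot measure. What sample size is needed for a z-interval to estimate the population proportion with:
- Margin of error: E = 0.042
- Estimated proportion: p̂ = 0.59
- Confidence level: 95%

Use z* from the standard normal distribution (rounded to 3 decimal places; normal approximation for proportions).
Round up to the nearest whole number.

Using z* for proportion z-interval (normal approximation).

For 95% confidence, z* = 1.96 (from standard normal table)

Sample size formula for proportion z-interval: n = z*²p̂(1-p̂)/E²

n = 1.96² × 0.59 × 0.41 / 0.042²
  = 3.8416 × 0.2419 / 0.001764
  = 526.8044

Round up to the nearest whole number: n = 527

527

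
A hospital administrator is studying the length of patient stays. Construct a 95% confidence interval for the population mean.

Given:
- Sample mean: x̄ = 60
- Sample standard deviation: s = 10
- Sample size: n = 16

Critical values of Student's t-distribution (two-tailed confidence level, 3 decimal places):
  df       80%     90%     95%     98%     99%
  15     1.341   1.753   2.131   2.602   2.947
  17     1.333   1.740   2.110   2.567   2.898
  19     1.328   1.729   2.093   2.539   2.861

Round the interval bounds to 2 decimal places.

The population standard deviation σ is unknown (only the sample standard deviation s is given), so use a t-interval with df = n - 1 = 16 - 1 = 15.

For 95% confidence with df = 15, t* = 2.131 (from t-table)

Standard error: SE = s/√n = 10/√16 = 2.500000

Margin of error: E = t* × SE = 2.131 × 2.500000 = 5.3275

T-interval: x̄ ± E = 60 ± 5.3275 = (54.6725, 65.3275)

Rounded to 2 decimal places:

(54.67, 65.33)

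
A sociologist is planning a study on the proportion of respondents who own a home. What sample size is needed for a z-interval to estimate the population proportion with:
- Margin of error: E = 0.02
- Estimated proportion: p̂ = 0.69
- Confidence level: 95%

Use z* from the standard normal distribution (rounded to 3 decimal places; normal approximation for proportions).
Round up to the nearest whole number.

Using z* for proportion z-interval (normal approximation).

For 95% confidence, z* = 1.96 (from standard normal table)

Sample size formula for proportion z-interval: n = z*²p̂(1-p̂)/E²

n = 1.96² × 0.69 × 0.31 / 0.02²
  = 3.8416 × 0.2139 / 0.0004
  = 2054.2956

Round up to the nearest whole number: n = 2055

2055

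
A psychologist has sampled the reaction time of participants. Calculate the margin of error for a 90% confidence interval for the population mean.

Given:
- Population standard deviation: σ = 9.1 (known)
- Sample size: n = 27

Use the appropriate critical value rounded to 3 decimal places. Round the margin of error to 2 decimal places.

The population standard deviation σ is known, so use the z-interval margin of error formula.

For 90% confidence, z* = 1.645 (from standard normal table)

Margin of error formula for z-interval: E = z* × σ/√n

E = 1.645 × 9.1/√27
  = 1.645 × 1.751296
  = 2.8809

Rounded to 2 decimal places:

2.88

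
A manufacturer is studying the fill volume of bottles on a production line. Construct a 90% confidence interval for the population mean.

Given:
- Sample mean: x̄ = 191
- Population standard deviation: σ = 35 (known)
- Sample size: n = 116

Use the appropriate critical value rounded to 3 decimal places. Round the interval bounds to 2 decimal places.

The population standard deviation σ is known, so use a z-interval (standard normal critical value).

For 90% confidence, z* = 1.645 (from standard normal table)

Standard error: SE = σ/√n = 35/√116 = 3.249668

Margin of error: E = z* × SE = 1.645 × 3.249668 = 5.3457

Z-interval: x̄ ± E = 191 ± 5.3457 = (185.6543, 196.3457)

Rounded to 2 decimal places:

(185.65, 196.35)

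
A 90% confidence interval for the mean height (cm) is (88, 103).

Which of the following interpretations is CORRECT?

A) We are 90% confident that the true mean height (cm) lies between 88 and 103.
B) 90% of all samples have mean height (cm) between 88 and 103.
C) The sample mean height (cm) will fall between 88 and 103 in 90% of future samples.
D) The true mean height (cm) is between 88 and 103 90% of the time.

A confidence interval represents our confidence in the procedure, not a probability statement about the parameter.

Key concept: If we repeated this sampling process many times and computed a 90% CI each time, about 90% of those intervals would contain the true population parameter.

For this specific interval (88, 103):
- Midpoint (point estimate): 95.5
- Margin of error: 7.5

The correct interpretation is the one stating confidence that the true parameter lies in the interval — option A.

A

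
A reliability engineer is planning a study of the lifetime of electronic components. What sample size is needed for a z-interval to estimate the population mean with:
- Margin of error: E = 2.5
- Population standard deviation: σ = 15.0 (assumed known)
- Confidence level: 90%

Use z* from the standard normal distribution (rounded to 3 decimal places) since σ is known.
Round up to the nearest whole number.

Using z* since population σ is known (z-interval formula).

For 90% confidence, z* = 1.645 (from standard normal table)

Sample size formula for z-interval: n = (z*σ/E)²

n = (1.645 × 15.0 / 2.5)²
  = (9.870000)²
  = 97.4169

Round up to the nearest whole number: n = 98

98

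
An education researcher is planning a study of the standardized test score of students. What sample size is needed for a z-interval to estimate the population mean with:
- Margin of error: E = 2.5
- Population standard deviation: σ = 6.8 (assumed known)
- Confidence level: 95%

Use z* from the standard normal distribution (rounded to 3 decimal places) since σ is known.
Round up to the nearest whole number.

Using z* since population σ is known (z-interval formula).

For 95% confidence, z* = 1.96 (from standard normal table)

Sample size formula for z-interval: n = (z*σ/E)²

n = (1.96 × 6.8 / 2.5)²
  = (5.331200)²
  = 28.4217

Round up to the nearest whole number: n = 29

29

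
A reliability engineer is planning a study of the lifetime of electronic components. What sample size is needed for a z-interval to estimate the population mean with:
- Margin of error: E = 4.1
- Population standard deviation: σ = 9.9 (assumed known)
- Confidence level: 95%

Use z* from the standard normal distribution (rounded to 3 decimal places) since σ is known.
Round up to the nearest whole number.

Using z* since population σ is known (z-interval formula).

For 95% confidence, z* = 1.96 (from standard normal table)

Sample size formula for z-interval: n = (z*σ/E)²

n = (1.96 × 9.9 / 4.1)²
  = (4.732683)²
  = 22.3983

Round up to the nearest whole number: n = 23

23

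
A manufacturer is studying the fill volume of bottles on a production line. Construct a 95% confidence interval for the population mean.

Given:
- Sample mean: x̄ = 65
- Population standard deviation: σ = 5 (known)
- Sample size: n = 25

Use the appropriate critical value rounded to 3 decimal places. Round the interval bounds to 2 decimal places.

The population standard deviation σ is known, so use a z-interval (standard normal critical value).

For 95% confidence, z* = 1.96 (from standard normal table)

Standard error: SE = σ/√n = 5/√25 = 1.000000

Margin of error: E = z* × SE = 1.96 × 1.000000 = 1.9600

Z-interval: x̄ ± E = 65 ± 1.9600 = (63.0400, 66.9600)

Rounded to 2 decimal places:

(63.04, 66.96)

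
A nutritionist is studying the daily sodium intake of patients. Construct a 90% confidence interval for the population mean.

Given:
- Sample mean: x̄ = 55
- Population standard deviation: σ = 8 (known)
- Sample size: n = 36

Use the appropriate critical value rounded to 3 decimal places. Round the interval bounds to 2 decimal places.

The population standard deviation σ is known, so use a z-interval (standard normal critical value).

For 90% confidence, z* = 1.645 (from standard normal table)

Standard error: SE = σ/√n = 8/√36 = 1.333333

Margin of error: E = z* × SE = 1.645 × 1.333333 = 2.1933

Z-interval: x̄ ± E = 55 ± 2.1933 = (52.8067, 57.1933)

Rounded to 2 decimal places:

(52.81, 57.19)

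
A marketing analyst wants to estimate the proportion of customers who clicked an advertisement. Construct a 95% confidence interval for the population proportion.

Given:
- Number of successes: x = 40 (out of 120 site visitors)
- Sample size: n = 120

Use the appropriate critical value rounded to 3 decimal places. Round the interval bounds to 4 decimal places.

Sample proportion: p̂ = 40/120 = 0.333333

Check conditions for normal approximation:
  np̂ = 40 ≥ 10 ✓
  n(1-p̂) = 80 ≥ 10 ✓

The sample is large enough, so use a z-interval (normal approximation) for the proportion.

For 95% confidence, z* = 1.96 (from standard normal table)

Standard error: SE = √(p̂(1-p̂)/n) = √(0.333333×0.666667/120) = 0.04303315

Margin of error: E = z* × SE = 1.96 × 0.04303315 = 0.084345

Z-interval: p̂ ± E = 0.333333 ± 0.084345 = (0.248988, 0.417678)

Rounded to 4 decimal places:

(0.2490, 0.4177)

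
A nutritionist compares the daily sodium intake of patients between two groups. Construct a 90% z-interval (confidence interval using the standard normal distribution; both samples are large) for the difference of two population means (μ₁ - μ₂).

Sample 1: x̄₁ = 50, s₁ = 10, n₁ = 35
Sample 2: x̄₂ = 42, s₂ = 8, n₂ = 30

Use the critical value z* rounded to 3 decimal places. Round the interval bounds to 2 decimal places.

Both samples are large (n₁ = 35 ≥ 30, n₂ = 30 ≥ 30), so a z-interval for the difference of means applies.

Point estimate: x̄₁ - x̄₂ = 50 - 42 = 8

Standard error: SE = √(s₁²/n₁ + s₂²/n₂)
= √(10²/35 + 8²/30)
= √(2.857143 + 2.133333)
= 2.233937

For 90% confidence, z* = 1.645 (from standard normal table)
Margin of error: E = z* × SE = 1.645 × 2.233937 = 3.6748

Z-interval: (x̄₁ - x̄₂) ± E = 8 ± 3.6748 = (4.3252, 11.6748)

Rounded to 2 decimal places:

(4.33, 11.67)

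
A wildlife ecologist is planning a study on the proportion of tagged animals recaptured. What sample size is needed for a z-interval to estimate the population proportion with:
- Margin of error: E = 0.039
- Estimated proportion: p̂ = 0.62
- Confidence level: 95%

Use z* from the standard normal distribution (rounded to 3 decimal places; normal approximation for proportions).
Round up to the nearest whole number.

Using z* for proportion z-interval (normal approximation).

For 95% confidence, z* = 1.96 (from standard normal table)

Sample size formula for proportion z-interval: n = z*²p̂(1-p̂)/E²

n = 1.96² × 0.62 × 0.38 / 0.039²
  = 3.8416 × 0.2356 / 0.001521
  = 595.0565

Round up to the nearest whole number: n = 596

596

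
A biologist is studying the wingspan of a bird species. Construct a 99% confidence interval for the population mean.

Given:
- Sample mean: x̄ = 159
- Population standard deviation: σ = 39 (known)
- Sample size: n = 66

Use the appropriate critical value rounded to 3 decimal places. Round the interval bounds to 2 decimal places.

The population standard deviation σ is known, so use a z-interval (standard normal critical value).

For 99% confidence, z* = 2.576 (from standard normal table)

Standard error: SE = σ/√n = 39/√66 = 4.800568

Margin of error: E = z* × SE = 2.576 × 4.800568 = 12.3663

Z-interval: x̄ ± E = 159 ± 12.3663 = (146.6337, 171.3663)

Rounded to 2 decimal places:

(146.63, 171.37)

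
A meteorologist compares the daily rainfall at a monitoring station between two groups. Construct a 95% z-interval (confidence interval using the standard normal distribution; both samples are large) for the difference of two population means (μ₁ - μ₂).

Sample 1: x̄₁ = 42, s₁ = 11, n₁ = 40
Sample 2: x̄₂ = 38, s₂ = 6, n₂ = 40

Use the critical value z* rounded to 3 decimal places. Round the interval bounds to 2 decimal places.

Both samples are large (n₁ = 40 ≥ 30, n₂ = 40 ≥ 30), so a z-interval for the difference of means applies.

Point estimate: x̄₁ - x̄₂ = 42 - 38 = 4

Standard error: SE = √(s₁²/n₁ + s₂²/n₂)
= √(11²/40 + 6²/40)
= √(3.025000 + 0.900000)
= 1.981161

For 95% confidence, z* = 1.96 (from standard normal table)
Margin of error: E = z* × SE = 1.96 × 1.981161 = 3.8831

Z-interval: (x̄₁ - x̄₂) ± E = 4 ± 3.8831 = (0.1169, 7.8831)

Rounded to 2 decimal places:

(0.12, 7.88)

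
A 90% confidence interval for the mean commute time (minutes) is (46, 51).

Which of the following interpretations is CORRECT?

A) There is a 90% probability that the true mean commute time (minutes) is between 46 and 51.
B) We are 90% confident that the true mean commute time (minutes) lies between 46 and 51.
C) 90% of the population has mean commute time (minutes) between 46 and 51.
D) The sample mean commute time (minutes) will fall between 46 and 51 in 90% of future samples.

A confidence interval represents our confidence in the procedure, not a probability statement about the parameter.

Key concept: If we repeated this sampling process many times and computed a 90% CI each time, about 90% of those intervals would contain the true population parameter.

For this specific interval (46, 51):
- Midpoint (point estimate): 48.5
- Margin of error: 2.5

The correct interpretation is the one stating confidence that the true parameter lies in the interval — option B.

B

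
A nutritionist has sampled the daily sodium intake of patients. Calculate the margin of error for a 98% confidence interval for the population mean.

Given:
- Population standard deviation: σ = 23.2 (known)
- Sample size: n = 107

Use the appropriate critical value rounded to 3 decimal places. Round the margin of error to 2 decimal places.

The population standard deviation σ is known, so use the z-interval margin of error formula.

For 98% confidence, z* = 2.326 (from standard normal table)

Margin of error formula for z-interval: E = z* × σ/√n

E = 2.326 × 23.2/√107
  = 2.326 × 2.242829
  = 5.2168

Rounded to 2 decimal places:

5.22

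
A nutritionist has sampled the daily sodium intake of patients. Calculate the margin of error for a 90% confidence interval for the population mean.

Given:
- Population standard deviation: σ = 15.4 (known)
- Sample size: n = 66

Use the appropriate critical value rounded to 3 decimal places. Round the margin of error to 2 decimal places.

The population standard deviation σ is known, so use the z-interval margin of error formula.

For 90% confidence, z* = 1.645 (from standard normal table)

Margin of error formula for z-interval: E = z* × σ/√n

E = 1.645 × 15.4/√66
  = 1.645 × 1.895609
  = 3.1183

Rounded to 2 decimal places:

3.12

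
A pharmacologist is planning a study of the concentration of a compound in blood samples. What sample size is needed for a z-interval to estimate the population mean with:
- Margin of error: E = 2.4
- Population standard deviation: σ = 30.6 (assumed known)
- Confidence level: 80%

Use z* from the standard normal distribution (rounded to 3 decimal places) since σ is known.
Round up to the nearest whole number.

Using z* since population σ is known (z-interval formula).

For 80% confidence, z* = 1.282 (from standard normal table)

Sample size formula for z-interval: n = (z*σ/E)²

n = (1.282 × 30.6 / 2.4)²
  = (16.345500)²
  = 267.1754

Round up to the nearest whole number: n = 268

268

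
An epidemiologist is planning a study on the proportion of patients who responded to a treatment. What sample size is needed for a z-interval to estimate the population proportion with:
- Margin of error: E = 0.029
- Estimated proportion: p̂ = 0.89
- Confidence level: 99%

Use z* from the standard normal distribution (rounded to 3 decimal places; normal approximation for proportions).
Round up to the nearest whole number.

Using z* for proportion z-interval (normal approximation).

For 99% confidence, z* = 2.576 (from standard normal table)

Sample size formula for proportion z-interval: n = z*²p̂(1-p̂)/E²

n = 2.576² × 0.89 × 0.11 / 0.029²
  = 6.635776 × 0.0979 / 0.000841
  = 772.4643

Round up to the nearest whole number: n = 773

773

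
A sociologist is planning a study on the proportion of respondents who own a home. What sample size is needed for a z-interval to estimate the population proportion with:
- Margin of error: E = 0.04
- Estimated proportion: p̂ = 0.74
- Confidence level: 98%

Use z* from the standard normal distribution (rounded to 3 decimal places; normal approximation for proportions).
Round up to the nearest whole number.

Using z* for proportion z-interval (normal approximation).

For 98% confidence, z* = 2.326 (from standard normal table)

Sample size formula for proportion z-interval: n = z*²p̂(1-p̂)/E²

n = 2.326² × 0.74 × 0.26 / 0.04²
  = 5.410276 × 0.1924 / 0.0016
  = 650.5857

Round up to the nearest whole number: n = 651

651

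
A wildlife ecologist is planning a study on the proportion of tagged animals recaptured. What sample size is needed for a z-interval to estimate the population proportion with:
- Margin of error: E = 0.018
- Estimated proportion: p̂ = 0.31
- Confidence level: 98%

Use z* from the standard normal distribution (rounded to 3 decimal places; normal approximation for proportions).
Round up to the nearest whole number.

Using z* for proportion z-interval (normal approximation).

For 98% confidence, z* = 2.326 (from standard normal table)

Sample size formula for proportion z-interval: n = z*²p̂(1-p̂)/E²

n = 2.326² × 0.31 × 0.69 / 0.018²
  = 5.410276 × 0.2139 / 0.000324
  = 3571.7841

Round up to the nearest whole number: n = 3572

3572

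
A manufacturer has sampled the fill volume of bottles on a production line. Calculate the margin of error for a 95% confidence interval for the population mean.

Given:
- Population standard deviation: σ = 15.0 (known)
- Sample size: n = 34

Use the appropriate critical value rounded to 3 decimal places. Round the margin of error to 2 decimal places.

The population standard deviation σ is known, so use the z-interval margin of error formula.

For 95% confidence, z* = 1.96 (from standard normal table)

Margin of error formula for z-interval: E = z* × σ/√n

E = 1.96 × 15.0/√34
  = 1.96 × 2.572479
  = 5.0421

Rounded to 2 decimal places:

5.04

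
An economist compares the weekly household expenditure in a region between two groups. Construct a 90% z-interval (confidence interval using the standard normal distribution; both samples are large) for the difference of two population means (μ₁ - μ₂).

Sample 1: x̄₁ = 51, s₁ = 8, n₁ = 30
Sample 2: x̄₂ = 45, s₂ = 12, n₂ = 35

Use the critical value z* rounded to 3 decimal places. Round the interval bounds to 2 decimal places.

Both samples are large (n₁ = 30 ≥ 30, n₂ = 35 ≥ 30), so a z-interval for the difference of means applies.

Point estimate: x̄₁ - x̄₂ = 51 - 45 = 6

Standard error: SE = √(s₁²/n₁ + s₂²/n₂)
= √(8²/30 + 12²/35)
= √(2.133333 + 4.114286)
= 2.499524

For 90% confidence, z* = 1.645 (from standard normal table)
Margin of error: E = z* × SE = 1.645 × 2.499524 = 4.1117

Z-interval: (x̄₁ - x̄₂) ± E = 6 ± 4.1117 = (1.8883, 10.1117)

Rounded to 2 decimal places:

(1.89, 10.11)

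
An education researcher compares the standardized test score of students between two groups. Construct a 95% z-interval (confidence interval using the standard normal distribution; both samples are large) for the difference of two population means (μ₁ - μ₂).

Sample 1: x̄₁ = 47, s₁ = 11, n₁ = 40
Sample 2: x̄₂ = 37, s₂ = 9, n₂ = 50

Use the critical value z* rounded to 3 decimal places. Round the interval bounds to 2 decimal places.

Both samples are large (n₁ = 40 ≥ 30, n₂ = 50 ≥ 30), so a z-interval for the difference of means applies.

Point estimate: x̄₁ - x̄₂ = 47 - 37 = 10

Standard error: SE = √(s₁²/n₁ + s₂²/n₂)
= √(11²/40 + 9²/50)
= √(3.025000 + 1.620000)
= 2.155226

For 95% confidence, z* = 1.96 (from standard normal table)
Margin of error: E = z* × SE = 1.96 × 2.155226 = 4.2242

Z-interval: (x̄₁ - x̄₂) ± E = 10 ± 4.2242 = (5.7758, 14.2242)

Rounded to 2 decimal places:

(5.78, 14.22)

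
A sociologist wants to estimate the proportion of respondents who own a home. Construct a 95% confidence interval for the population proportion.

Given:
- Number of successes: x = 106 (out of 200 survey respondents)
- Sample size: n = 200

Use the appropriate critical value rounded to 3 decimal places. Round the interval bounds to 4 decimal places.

Sample proportion: p̂ = 106/200 = 0.530000

Check conditions for normal approximation:
  np̂ = 106 ≥ 10 ✓
  n(1-p̂) = 94 ≥ 10 ✓

The sample is large enough, so use a z-interval (normal approximation) for the proportion.

For 95% confidence, z* = 1.96 (from standard normal table)

Standard error: SE = √(p̂(1-p̂)/n) = √(0.530000×0.470000/200) = 0.03529164

Margin of error: E = z* × SE = 1.96 × 0.03529164 = 0.069172

Z-interval: p̂ ± E = 0.530000 ± 0.069172 = (0.460828, 0.599172)

Rounded to 4 decimal places:

(0.4608, 0.5992)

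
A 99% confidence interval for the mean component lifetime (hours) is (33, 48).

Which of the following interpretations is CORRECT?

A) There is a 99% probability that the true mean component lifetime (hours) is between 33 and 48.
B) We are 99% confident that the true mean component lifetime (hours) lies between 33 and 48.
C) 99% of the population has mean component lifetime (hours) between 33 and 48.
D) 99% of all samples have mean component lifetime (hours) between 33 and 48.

A confidence interval represents our confidence in the procedure, not a probability statement about the parameter.

Key concept: If we repeated this sampling process many times and computed a 99% CI each time, about 99% of those intervals would contain the true population parameter.

For this specific interval (33, 48):
- Midpoint (point estimate): 40.5
- Margin of error: 7.5

The correct interpretation is the one stating confidence that the true parameter lies in the interval — option B.

B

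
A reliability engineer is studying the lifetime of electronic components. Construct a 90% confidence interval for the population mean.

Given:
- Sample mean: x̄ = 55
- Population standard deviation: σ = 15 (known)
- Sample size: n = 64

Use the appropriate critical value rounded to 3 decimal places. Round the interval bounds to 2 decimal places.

The population standard deviation σ is known, so use a z-interval (standard normal critical value).

For 90% confidence, z* = 1.645 (from standard normal table)

Standard error: SE = σ/√n = 15/√64 = 1.875000

Margin of error: E = z* × SE = 1.645 × 1.875000 = 3.0844

Z-interval: x̄ ± E = 55 ± 3.0844 = (51.9156, 58.0844)

Rounded to 2 decimal places:

(51.92, 58.08)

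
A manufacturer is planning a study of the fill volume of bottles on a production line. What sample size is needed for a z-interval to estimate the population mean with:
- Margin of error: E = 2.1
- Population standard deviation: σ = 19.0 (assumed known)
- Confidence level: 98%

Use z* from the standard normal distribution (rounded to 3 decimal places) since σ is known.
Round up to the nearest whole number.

Using z* since population σ is known (z-interval formula).

For 98% confidence, z* = 2.326 (from standard normal table)

Sample size formula for z-interval: n = (z*σ/E)²

n = (2.326 × 19.0 / 2.1)²
  = (21.044762)²
  = 442.8820

Round up to the nearest whole number: n = 443

443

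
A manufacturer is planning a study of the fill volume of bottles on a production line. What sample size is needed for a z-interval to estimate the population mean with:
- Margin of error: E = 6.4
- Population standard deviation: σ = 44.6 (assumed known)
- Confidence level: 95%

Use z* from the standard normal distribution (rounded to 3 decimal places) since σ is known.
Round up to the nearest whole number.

Using z* since population σ is known (z-interval formula).

For 95% confidence, z* = 1.96 (from standard normal table)

Sample size formula for z-interval: n = (z*σ/E)²

n = (1.96 × 44.6 / 6.4)²
  = (13.658750)²
  = 186.5615

Round up to the nearest whole number: n = 187

187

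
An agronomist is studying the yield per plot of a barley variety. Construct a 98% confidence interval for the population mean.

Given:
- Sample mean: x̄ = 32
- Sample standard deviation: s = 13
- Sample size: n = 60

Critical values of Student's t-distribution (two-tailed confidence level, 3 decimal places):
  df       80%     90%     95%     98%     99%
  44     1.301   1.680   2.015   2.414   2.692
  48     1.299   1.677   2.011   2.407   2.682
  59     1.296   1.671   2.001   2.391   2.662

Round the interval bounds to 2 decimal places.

The population standard deviation σ is unknown (only the sample standard deviation s is given), so use a t-interval with df = n - 1 = 60 - 1 = 59.

For 98% confidence with df = 59, t* = 2.391 (from t-table)

Standard error: SE = s/√n = 13/√60 = 1.678293

Margin of error: E = t* × SE = 2.391 × 1.678293 = 4.0128

T-interval: x̄ ± E = 32 ± 4.0128 = (27.9872, 36.0128)

Rounded to 2 decimal places:

(27.99, 36.01)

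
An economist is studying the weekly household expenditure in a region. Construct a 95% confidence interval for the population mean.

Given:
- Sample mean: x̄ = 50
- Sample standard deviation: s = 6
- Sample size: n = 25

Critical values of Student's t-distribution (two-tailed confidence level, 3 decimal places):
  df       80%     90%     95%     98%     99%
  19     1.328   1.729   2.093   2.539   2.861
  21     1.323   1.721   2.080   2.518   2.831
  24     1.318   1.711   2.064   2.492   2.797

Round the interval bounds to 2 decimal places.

The population standard deviation σ is unknown (only the sample standard deviation s is given), so use a t-interval with df = n - 1 = 25 - 1 = 24.

For 95% confidence with df = 24, t* = 2.064 (from t-table)

Standard error: SE = s/√n = 6/√25 = 1.200000

Margin of error: E = t* × SE = 2.064 × 1.200000 = 2.4768

T-interval: x̄ ± E = 50 ± 2.4768 = (47.5232, 52.4768)

Rounded to 2 decimal places:

(47.52, 52.48)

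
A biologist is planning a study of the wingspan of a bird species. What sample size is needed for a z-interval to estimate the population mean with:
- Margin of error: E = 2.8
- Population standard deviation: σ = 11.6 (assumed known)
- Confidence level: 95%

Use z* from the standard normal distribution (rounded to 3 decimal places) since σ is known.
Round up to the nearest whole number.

Using z* since population σ is known (z-interval formula).

For 95% confidence, z* = 1.96 (from standard normal table)

Sample size formula for z-interval: n = (z*σ/E)²

n = (1.96 × 11.6 / 2.8)²
  = (8.120000)²
  = 65.9344

Round up to the nearest whole number: n = 66

66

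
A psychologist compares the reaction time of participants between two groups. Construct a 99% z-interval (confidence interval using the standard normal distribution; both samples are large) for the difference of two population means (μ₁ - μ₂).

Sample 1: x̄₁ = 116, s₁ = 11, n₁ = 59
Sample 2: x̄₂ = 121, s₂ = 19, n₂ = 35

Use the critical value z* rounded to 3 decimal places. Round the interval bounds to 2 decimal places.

Both samples are large (n₁ = 59 ≥ 30, n₂ = 35 ≥ 30), so a z-interval for the difference of means applies.

Point estimate: x̄₁ - x̄₂ = 116 - 121 = -5

Standard error: SE = √(s₁²/n₁ + s₂²/n₂)
= √(11²/59 + 19²/35)
= √(2.050847 + 10.314286)
= 3.516409

For 99% confidence, z* = 2.576 (from standard normal table)
Margin of error: E = z* × SE = 2.576 × 3.516409 = 9.0583

Z-interval: (x̄₁ - x̄₂) ± E = -5 ± 9.0583 = (-14.0583, 4.0583)

Rounded to 2 decimal places:

(-14.06, 4.06)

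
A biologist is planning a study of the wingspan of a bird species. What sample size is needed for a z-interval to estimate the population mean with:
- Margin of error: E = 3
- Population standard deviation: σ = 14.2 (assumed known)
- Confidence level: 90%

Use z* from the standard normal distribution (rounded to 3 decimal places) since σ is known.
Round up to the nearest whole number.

Using z* since population σ is known (z-interval formula).

For 90% confidence, z* = 1.645 (from standard normal table)

Sample size formula for z-interval: n = (z*σ/E)²

n = (1.645 × 14.2 / 3)²
  = (7.786333)²
  = 60.6270

Round up to the nearest whole number: n = 61

61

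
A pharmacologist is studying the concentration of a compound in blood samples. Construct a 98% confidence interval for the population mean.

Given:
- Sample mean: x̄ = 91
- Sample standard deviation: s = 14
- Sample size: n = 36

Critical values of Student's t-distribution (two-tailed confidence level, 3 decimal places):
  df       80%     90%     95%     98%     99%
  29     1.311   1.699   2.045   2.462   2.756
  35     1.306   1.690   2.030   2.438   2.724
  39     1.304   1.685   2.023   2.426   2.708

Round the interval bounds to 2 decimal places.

The population standard deviation σ is unknown (only the sample standard deviation s is given), so use a t-interval with df = n - 1 = 36 - 1 = 35.

For 98% confidence with df = 35, t* = 2.438 (from t-table)

Standard error: SE = s/√n = 14/√36 = 2.333333

Margin of error: E = t* × SE = 2.438 × 2.333333 = 5.6887

T-interval: x̄ ± E = 91 ± 5.6887 = (85.3113, 96.6887)

Rounded to 2 decimal places:

(85.31, 96.69)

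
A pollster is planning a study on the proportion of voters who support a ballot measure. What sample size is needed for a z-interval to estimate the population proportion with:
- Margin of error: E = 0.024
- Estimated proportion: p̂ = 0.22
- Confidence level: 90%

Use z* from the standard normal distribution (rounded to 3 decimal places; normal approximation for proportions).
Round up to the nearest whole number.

Using z* for proportion z-interval (normal approximation).

For 90% confidence, z* = 1.645 (from standard normal table)

Sample size formula for proportion z-interval: n = z*²p̂(1-p̂)/E²

n = 1.645² × 0.22 × 0.78 / 0.024²
  = 2.706025 × 0.1716 / 0.000576
  = 806.1699

Round up to the nearest whole number: n = 807

807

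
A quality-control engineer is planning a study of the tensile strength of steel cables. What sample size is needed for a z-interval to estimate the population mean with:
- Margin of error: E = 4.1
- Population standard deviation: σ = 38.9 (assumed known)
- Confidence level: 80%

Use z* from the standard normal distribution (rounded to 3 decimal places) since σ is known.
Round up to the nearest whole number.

Using z* since population σ is known (z-interval formula).

For 80% confidence, z* = 1.282 (from standard normal table)

Sample size formula for z-interval: n = (z*σ/E)²

n = (1.282 × 38.9 / 4.1)²
  = (12.163366)²
  = 147.9475

Round up to the nearest whole number: n = 148

148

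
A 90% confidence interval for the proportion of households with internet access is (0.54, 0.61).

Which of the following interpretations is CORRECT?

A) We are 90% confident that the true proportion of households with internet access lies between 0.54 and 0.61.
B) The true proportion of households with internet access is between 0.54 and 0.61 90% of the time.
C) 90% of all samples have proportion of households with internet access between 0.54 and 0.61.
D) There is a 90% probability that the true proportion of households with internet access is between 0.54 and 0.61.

A confidence interval represents our confidence in the procedure, not a probability statement about the parameter.

Key concept: If we repeated this sampling process many times and computed a 90% CI each time, about 90% of those intervals would contain the true population parameter.

For this specific interval (0.54, 0.61):
- Midpoint (point estimate): 0.575
- Margin of error: 0.035

The correct interpretation is the one stating confidence that the true parameter lies in the interval — option A.

A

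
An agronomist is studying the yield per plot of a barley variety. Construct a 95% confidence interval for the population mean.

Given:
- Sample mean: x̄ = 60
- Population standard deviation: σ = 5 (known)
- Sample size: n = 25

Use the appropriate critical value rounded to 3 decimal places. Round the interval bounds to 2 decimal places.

The population standard deviation σ is known, so use a z-interval (standard normal critical value).

For 95% confidence, z* = 1.96 (from standard normal table)

Standard error: SE = σ/√n = 5/√25 = 1.000000

Margin of error: E = z* × SE = 1.96 × 1.000000 = 1.9600

Z-interval: x̄ ± E = 60 ± 1.9600 = (58.0400, 61.9600)

Rounded to 2 decimal places:

(58.04, 61.96)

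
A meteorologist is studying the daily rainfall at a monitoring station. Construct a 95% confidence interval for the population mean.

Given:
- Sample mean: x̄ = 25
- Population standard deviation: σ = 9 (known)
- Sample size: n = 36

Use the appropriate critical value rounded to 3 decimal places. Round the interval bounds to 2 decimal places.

The population standard deviation σ is known, so use a z-interval (standard normal critical value).

For 95% confidence, z* = 1.96 (from standard normal table)

Standard error: SE = σ/√n = 9/√36 = 1.500000

Margin of error: E = z* × SE = 1.96 × 1.500000 = 2.9400

Z-interval: x̄ ± E = 25 ± 2.9400 = (22.0600, 27.9400)

Rounded to 2 decimal places:

(22.06, 27.94)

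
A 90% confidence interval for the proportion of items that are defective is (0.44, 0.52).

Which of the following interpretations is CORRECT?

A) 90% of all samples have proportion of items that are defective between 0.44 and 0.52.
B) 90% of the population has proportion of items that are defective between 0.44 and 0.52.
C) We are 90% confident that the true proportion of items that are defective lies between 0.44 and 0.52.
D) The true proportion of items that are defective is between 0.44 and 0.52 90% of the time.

A confidence interval represents our confidence in the procedure, not a probability statement about the parameter.

Key concept: If we repeated this sampling process many times and computed a 90% CI each time, about 90% of those intervals would contain the true population parameter.

For this specific interval (0.44, 0.52):
- Midpoint (point estimate): 0.48
- Margin of error: 0.04

The correct interpretation is the one stating confidence that the true parameter lies in the interval — option C.

C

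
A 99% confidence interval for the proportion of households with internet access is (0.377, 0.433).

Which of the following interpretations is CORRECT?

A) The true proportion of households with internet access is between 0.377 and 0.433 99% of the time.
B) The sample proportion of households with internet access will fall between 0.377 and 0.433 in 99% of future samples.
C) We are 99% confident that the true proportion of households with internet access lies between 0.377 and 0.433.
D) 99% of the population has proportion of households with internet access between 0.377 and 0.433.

A confidence interval represents our confidence in the procedure, not a probability statement about the parameter.

Key concept: If we repeated this sampling process many times and computed a 99% CI each time, about 99% of those intervals would contain the true population parameter.

For this specific interval (0.377, 0.433):
- Midpoint (point estimate): 0.405
- Margin of error: 0.028

The correct interpretation is the one stating confidence that the true parameter lies in the interval — option C.

C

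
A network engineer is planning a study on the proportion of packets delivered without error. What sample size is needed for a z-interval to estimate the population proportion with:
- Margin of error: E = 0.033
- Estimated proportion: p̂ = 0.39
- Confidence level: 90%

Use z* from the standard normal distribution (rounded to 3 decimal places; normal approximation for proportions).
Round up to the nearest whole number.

Using z* for proportion z-interval (normal approximation).

For 90% confidence, z* = 1.645 (from standard normal table)

Sample size formula for proportion z-interval: n = z*²p̂(1-p̂)/E²

n = 1.645² × 0.39 × 0.61 / 0.033²
  = 2.706025 × 0.2379 / 0.001089
  = 591.1509

Round up to the nearest whole number: n = 592

592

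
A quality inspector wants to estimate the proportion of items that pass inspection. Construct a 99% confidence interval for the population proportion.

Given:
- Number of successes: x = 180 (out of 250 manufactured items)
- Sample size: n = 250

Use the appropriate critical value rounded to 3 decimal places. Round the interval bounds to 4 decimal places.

Sample proportion: p̂ = 180/250 = 0.720000

Check conditions for normal approximation:
  np̂ = 180 ≥ 10 ✓
  n(1-p̂) = 70 ≥ 10 ✓

The sample is large enough, so use a z-interval (normal approximation) for the proportion.

For 99% confidence, z* = 2.576 (from standard normal table)

Standard error: SE = √(p̂(1-p̂)/n) = √(0.720000×0.280000/250) = 0.02839718

Margin of error: E = z* × SE = 2.576 × 0.02839718 = 0.073151

Z-interval: p̂ ± E = 0.720000 ± 0.073151 = (0.646849, 0.793151)

Rounded to 4 decimal places:

(0.6468, 0.7932)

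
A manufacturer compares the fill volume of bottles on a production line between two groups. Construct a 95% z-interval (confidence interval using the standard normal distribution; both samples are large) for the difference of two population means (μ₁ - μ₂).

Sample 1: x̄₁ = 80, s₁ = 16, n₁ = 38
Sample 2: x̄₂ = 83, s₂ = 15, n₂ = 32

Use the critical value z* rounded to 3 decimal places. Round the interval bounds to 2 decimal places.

Both samples are large (n₁ = 38 ≥ 30, n₂ = 32 ≥ 30), so a z-interval for the difference of means applies.

Point estimate: x̄₁ - x̄₂ = 80 - 83 = -3

Standard error: SE = √(s₁²/n₁ + s₂²/n₂)
= √(16²/38 + 15²/32)
= √(6.736842 + 7.031250)
= 3.710538

For 95% confidence, z* = 1.96 (from standard normal table)
Margin of error: E = z* × SE = 1.96 × 3.710538 = 7.2727

Z-interval: (x̄₁ - x̄₂) ± E = -3 ± 7.2727 = (-10.2727, 4.2727)

Rounded to 2 decimal places:

(-10.27, 4.27)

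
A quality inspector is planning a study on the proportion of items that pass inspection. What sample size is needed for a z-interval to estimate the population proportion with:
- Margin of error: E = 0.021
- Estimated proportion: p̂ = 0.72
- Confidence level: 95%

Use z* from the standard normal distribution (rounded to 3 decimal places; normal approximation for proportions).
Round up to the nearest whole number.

Using z* for proportion z-interval (normal approximation).

For 95% confidence, z* = 1.96 (from standard normal table)

Sample size formula for proportion z-interval: n = z*²p̂(1-p̂)/E²

n = 1.96² × 0.72 × 0.28 / 0.021²
  = 3.8416 × 0.2016 / 0.000441
  = 1756.1600

Round up to the nearest whole number: n = 1757

1757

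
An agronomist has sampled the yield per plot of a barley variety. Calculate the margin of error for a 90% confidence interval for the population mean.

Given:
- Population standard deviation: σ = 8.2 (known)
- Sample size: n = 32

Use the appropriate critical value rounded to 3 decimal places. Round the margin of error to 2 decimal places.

The population standard deviation σ is known, so use the z-interval margin of error formula.

For 90% confidence, z* = 1.645 (from standard normal table)

Margin of error formula for z-interval: E = z* × σ/√n

E = 1.645 × 8.2/√32
  = 1.645 × 1.449569
  = 2.3845

Rounded to 2 decimal places:

2.38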